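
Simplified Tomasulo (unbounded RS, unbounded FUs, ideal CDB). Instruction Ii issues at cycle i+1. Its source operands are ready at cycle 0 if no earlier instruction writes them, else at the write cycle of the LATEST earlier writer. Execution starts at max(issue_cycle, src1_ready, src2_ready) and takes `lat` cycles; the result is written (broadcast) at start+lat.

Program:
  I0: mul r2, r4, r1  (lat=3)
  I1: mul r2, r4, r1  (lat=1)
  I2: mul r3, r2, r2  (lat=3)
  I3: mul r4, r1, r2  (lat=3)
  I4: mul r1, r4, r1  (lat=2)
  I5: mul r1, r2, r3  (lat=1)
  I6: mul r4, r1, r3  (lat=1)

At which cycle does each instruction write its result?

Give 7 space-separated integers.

I0 mul r2: issue@1 deps=(None,None) exec_start@1 write@4
I1 mul r2: issue@2 deps=(None,None) exec_start@2 write@3
I2 mul r3: issue@3 deps=(1,1) exec_start@3 write@6
I3 mul r4: issue@4 deps=(None,1) exec_start@4 write@7
I4 mul r1: issue@5 deps=(3,None) exec_start@7 write@9
I5 mul r1: issue@6 deps=(1,2) exec_start@6 write@7
I6 mul r4: issue@7 deps=(5,2) exec_start@7 write@8

Answer: 4 3 6 7 9 7 8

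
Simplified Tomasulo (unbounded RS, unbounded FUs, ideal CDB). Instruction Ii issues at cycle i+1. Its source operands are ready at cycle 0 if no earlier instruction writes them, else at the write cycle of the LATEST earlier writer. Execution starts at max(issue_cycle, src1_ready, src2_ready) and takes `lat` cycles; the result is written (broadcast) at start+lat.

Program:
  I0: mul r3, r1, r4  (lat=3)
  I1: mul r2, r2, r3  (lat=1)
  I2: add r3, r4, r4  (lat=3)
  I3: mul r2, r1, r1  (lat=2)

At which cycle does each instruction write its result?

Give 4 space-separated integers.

Answer: 4 5 6 6

Derivation:
I0 mul r3: issue@1 deps=(None,None) exec_start@1 write@4
I1 mul r2: issue@2 deps=(None,0) exec_start@4 write@5
I2 add r3: issue@3 deps=(None,None) exec_start@3 write@6
I3 mul r2: issue@4 deps=(None,None) exec_start@4 write@6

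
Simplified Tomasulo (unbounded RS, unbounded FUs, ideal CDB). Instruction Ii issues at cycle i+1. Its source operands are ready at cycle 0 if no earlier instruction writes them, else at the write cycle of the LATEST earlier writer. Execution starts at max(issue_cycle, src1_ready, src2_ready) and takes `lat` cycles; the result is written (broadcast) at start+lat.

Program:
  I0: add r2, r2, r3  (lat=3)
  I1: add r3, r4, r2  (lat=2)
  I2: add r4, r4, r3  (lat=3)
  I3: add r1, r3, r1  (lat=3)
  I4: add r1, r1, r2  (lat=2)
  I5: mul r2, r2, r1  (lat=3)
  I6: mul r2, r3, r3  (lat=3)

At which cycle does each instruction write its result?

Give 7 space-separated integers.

I0 add r2: issue@1 deps=(None,None) exec_start@1 write@4
I1 add r3: issue@2 deps=(None,0) exec_start@4 write@6
I2 add r4: issue@3 deps=(None,1) exec_start@6 write@9
I3 add r1: issue@4 deps=(1,None) exec_start@6 write@9
I4 add r1: issue@5 deps=(3,0) exec_start@9 write@11
I5 mul r2: issue@6 deps=(0,4) exec_start@11 write@14
I6 mul r2: issue@7 deps=(1,1) exec_start@7 write@10

Answer: 4 6 9 9 11 14 10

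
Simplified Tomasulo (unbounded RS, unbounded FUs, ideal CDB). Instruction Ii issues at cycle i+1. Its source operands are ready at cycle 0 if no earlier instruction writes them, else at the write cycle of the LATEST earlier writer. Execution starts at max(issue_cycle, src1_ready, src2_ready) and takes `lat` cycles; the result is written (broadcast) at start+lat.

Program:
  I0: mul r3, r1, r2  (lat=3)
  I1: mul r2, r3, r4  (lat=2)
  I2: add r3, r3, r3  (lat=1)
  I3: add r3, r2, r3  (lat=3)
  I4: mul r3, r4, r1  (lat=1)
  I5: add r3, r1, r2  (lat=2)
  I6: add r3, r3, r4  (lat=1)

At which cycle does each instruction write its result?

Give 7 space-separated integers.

I0 mul r3: issue@1 deps=(None,None) exec_start@1 write@4
I1 mul r2: issue@2 deps=(0,None) exec_start@4 write@6
I2 add r3: issue@3 deps=(0,0) exec_start@4 write@5
I3 add r3: issue@4 deps=(1,2) exec_start@6 write@9
I4 mul r3: issue@5 deps=(None,None) exec_start@5 write@6
I5 add r3: issue@6 deps=(None,1) exec_start@6 write@8
I6 add r3: issue@7 deps=(5,None) exec_start@8 write@9

Answer: 4 6 5 9 6 8 9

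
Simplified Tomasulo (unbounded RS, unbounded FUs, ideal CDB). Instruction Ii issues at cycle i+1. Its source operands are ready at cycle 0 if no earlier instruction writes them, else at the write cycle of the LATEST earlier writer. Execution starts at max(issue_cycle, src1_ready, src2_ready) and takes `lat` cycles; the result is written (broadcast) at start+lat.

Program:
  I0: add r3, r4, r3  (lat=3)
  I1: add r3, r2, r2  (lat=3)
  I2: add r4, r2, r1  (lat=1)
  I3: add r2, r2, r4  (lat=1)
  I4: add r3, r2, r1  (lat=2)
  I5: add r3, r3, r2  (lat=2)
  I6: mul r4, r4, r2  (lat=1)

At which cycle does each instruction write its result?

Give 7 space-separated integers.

I0 add r3: issue@1 deps=(None,None) exec_start@1 write@4
I1 add r3: issue@2 deps=(None,None) exec_start@2 write@5
I2 add r4: issue@3 deps=(None,None) exec_start@3 write@4
I3 add r2: issue@4 deps=(None,2) exec_start@4 write@5
I4 add r3: issue@5 deps=(3,None) exec_start@5 write@7
I5 add r3: issue@6 deps=(4,3) exec_start@7 write@9
I6 mul r4: issue@7 deps=(2,3) exec_start@7 write@8

Answer: 4 5 4 5 7 9 8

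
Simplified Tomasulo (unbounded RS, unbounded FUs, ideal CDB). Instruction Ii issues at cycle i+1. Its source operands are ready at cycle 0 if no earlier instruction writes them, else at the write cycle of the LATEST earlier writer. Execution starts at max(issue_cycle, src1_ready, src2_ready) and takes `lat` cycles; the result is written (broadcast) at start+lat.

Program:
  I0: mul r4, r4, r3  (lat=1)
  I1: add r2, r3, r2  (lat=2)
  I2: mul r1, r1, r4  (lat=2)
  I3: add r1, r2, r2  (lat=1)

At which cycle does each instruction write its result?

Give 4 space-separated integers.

I0 mul r4: issue@1 deps=(None,None) exec_start@1 write@2
I1 add r2: issue@2 deps=(None,None) exec_start@2 write@4
I2 mul r1: issue@3 deps=(None,0) exec_start@3 write@5
I3 add r1: issue@4 deps=(1,1) exec_start@4 write@5

Answer: 2 4 5 5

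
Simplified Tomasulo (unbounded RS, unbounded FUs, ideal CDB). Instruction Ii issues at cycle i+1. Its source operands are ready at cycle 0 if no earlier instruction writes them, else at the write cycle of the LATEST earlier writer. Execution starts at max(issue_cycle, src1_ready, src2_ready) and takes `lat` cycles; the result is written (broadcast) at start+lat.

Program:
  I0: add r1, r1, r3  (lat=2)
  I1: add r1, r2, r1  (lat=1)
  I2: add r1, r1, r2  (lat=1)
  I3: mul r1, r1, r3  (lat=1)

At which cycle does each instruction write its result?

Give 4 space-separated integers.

Answer: 3 4 5 6

Derivation:
I0 add r1: issue@1 deps=(None,None) exec_start@1 write@3
I1 add r1: issue@2 deps=(None,0) exec_start@3 write@4
I2 add r1: issue@3 deps=(1,None) exec_start@4 write@5
I3 mul r1: issue@4 deps=(2,None) exec_start@5 write@6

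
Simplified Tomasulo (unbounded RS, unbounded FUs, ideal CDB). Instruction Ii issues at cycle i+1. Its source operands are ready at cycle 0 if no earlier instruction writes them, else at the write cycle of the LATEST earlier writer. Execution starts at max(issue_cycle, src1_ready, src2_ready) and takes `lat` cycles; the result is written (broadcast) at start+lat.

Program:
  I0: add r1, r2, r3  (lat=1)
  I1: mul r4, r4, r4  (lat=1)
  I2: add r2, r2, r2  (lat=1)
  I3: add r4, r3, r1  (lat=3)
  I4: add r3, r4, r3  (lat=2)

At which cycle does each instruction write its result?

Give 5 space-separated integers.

Answer: 2 3 4 7 9

Derivation:
I0 add r1: issue@1 deps=(None,None) exec_start@1 write@2
I1 mul r4: issue@2 deps=(None,None) exec_start@2 write@3
I2 add r2: issue@3 deps=(None,None) exec_start@3 write@4
I3 add r4: issue@4 deps=(None,0) exec_start@4 write@7
I4 add r3: issue@5 deps=(3,None) exec_start@7 write@9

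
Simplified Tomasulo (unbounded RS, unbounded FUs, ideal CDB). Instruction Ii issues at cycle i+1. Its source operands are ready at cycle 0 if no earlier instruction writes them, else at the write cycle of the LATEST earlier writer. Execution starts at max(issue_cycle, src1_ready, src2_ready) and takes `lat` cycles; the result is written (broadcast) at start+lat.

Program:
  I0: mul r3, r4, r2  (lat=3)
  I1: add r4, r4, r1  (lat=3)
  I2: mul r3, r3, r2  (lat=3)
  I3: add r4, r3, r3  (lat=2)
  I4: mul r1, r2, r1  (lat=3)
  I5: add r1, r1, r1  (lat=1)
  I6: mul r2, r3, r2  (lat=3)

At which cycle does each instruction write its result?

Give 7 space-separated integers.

I0 mul r3: issue@1 deps=(None,None) exec_start@1 write@4
I1 add r4: issue@2 deps=(None,None) exec_start@2 write@5
I2 mul r3: issue@3 deps=(0,None) exec_start@4 write@7
I3 add r4: issue@4 deps=(2,2) exec_start@7 write@9
I4 mul r1: issue@5 deps=(None,None) exec_start@5 write@8
I5 add r1: issue@6 deps=(4,4) exec_start@8 write@9
I6 mul r2: issue@7 deps=(2,None) exec_start@7 write@10

Answer: 4 5 7 9 8 9 10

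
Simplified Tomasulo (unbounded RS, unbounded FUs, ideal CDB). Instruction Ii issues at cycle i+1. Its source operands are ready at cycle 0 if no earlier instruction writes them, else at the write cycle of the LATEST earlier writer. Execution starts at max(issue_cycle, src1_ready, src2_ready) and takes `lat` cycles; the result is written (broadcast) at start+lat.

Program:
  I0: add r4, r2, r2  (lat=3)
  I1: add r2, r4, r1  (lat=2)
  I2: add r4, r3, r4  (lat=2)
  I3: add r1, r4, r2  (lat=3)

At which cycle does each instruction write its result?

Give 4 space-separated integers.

Answer: 4 6 6 9

Derivation:
I0 add r4: issue@1 deps=(None,None) exec_start@1 write@4
I1 add r2: issue@2 deps=(0,None) exec_start@4 write@6
I2 add r4: issue@3 deps=(None,0) exec_start@4 write@6
I3 add r1: issue@4 deps=(2,1) exec_start@6 write@9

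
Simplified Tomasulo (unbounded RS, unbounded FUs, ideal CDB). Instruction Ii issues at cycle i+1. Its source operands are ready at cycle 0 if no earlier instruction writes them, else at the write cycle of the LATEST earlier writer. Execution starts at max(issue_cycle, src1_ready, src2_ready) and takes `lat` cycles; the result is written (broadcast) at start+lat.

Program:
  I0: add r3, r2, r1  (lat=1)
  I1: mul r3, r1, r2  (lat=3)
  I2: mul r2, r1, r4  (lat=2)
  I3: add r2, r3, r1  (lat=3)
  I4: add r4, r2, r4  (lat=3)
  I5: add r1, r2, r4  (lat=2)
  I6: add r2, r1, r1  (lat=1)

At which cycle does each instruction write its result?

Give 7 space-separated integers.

Answer: 2 5 5 8 11 13 14

Derivation:
I0 add r3: issue@1 deps=(None,None) exec_start@1 write@2
I1 mul r3: issue@2 deps=(None,None) exec_start@2 write@5
I2 mul r2: issue@3 deps=(None,None) exec_start@3 write@5
I3 add r2: issue@4 deps=(1,None) exec_start@5 write@8
I4 add r4: issue@5 deps=(3,None) exec_start@8 write@11
I5 add r1: issue@6 deps=(3,4) exec_start@11 write@13
I6 add r2: issue@7 deps=(5,5) exec_start@13 write@14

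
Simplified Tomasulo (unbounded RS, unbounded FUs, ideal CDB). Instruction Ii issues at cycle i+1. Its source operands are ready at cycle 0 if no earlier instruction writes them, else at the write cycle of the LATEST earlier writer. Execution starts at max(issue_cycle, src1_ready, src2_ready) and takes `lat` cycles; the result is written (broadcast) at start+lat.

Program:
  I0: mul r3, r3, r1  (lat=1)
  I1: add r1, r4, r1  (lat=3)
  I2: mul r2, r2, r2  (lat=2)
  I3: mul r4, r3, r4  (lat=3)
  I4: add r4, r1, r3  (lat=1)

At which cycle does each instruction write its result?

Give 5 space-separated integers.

Answer: 2 5 5 7 6

Derivation:
I0 mul r3: issue@1 deps=(None,None) exec_start@1 write@2
I1 add r1: issue@2 deps=(None,None) exec_start@2 write@5
I2 mul r2: issue@3 deps=(None,None) exec_start@3 write@5
I3 mul r4: issue@4 deps=(0,None) exec_start@4 write@7
I4 add r4: issue@5 deps=(1,0) exec_start@5 write@6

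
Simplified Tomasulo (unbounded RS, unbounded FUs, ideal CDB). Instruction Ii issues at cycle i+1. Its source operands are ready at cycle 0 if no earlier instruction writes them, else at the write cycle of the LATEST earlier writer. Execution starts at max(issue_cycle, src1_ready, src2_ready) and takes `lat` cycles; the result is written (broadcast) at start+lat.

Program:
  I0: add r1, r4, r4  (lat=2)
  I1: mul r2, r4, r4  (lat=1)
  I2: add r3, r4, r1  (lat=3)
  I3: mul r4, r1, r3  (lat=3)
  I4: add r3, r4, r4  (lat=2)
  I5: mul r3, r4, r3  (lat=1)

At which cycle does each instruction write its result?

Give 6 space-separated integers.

Answer: 3 3 6 9 11 12

Derivation:
I0 add r1: issue@1 deps=(None,None) exec_start@1 write@3
I1 mul r2: issue@2 deps=(None,None) exec_start@2 write@3
I2 add r3: issue@3 deps=(None,0) exec_start@3 write@6
I3 mul r4: issue@4 deps=(0,2) exec_start@6 write@9
I4 add r3: issue@5 deps=(3,3) exec_start@9 write@11
I5 mul r3: issue@6 deps=(3,4) exec_start@11 write@12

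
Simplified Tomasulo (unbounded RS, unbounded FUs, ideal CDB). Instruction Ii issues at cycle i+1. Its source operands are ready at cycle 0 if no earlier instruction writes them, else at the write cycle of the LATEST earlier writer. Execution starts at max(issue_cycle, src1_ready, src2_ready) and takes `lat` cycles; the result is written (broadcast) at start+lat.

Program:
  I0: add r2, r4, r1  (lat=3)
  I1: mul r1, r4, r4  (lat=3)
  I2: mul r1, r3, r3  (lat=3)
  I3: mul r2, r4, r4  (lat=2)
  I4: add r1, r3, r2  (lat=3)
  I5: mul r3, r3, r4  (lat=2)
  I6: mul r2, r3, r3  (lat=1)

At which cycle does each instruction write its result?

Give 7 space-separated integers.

I0 add r2: issue@1 deps=(None,None) exec_start@1 write@4
I1 mul r1: issue@2 deps=(None,None) exec_start@2 write@5
I2 mul r1: issue@3 deps=(None,None) exec_start@3 write@6
I3 mul r2: issue@4 deps=(None,None) exec_start@4 write@6
I4 add r1: issue@5 deps=(None,3) exec_start@6 write@9
I5 mul r3: issue@6 deps=(None,None) exec_start@6 write@8
I6 mul r2: issue@7 deps=(5,5) exec_start@8 write@9

Answer: 4 5 6 6 9 8 9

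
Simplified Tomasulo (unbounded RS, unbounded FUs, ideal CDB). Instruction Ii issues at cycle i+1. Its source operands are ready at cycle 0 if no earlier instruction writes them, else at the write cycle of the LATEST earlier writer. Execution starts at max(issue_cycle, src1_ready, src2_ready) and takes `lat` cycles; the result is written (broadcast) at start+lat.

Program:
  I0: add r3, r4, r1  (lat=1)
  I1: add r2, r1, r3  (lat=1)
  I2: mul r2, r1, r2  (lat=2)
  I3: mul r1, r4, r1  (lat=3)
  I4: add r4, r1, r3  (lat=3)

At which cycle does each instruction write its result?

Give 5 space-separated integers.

I0 add r3: issue@1 deps=(None,None) exec_start@1 write@2
I1 add r2: issue@2 deps=(None,0) exec_start@2 write@3
I2 mul r2: issue@3 deps=(None,1) exec_start@3 write@5
I3 mul r1: issue@4 deps=(None,None) exec_start@4 write@7
I4 add r4: issue@5 deps=(3,0) exec_start@7 write@10

Answer: 2 3 5 7 10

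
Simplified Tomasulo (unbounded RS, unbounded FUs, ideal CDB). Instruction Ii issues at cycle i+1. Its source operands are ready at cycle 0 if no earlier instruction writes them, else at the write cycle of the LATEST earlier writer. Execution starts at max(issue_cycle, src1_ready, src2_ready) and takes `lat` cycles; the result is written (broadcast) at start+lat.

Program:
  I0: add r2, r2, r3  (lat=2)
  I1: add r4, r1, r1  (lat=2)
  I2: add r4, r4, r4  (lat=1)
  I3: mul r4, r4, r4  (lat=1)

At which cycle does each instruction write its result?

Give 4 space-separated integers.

I0 add r2: issue@1 deps=(None,None) exec_start@1 write@3
I1 add r4: issue@2 deps=(None,None) exec_start@2 write@4
I2 add r4: issue@3 deps=(1,1) exec_start@4 write@5
I3 mul r4: issue@4 deps=(2,2) exec_start@5 write@6

Answer: 3 4 5 6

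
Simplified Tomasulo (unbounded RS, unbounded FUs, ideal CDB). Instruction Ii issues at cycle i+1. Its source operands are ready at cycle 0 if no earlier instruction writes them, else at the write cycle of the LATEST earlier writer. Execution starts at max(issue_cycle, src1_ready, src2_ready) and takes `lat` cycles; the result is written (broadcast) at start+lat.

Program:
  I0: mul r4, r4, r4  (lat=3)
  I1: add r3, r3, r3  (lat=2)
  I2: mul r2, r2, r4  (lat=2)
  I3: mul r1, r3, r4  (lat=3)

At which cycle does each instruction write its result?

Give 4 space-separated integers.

Answer: 4 4 6 7

Derivation:
I0 mul r4: issue@1 deps=(None,None) exec_start@1 write@4
I1 add r3: issue@2 deps=(None,None) exec_start@2 write@4
I2 mul r2: issue@3 deps=(None,0) exec_start@4 write@6
I3 mul r1: issue@4 deps=(1,0) exec_start@4 write@7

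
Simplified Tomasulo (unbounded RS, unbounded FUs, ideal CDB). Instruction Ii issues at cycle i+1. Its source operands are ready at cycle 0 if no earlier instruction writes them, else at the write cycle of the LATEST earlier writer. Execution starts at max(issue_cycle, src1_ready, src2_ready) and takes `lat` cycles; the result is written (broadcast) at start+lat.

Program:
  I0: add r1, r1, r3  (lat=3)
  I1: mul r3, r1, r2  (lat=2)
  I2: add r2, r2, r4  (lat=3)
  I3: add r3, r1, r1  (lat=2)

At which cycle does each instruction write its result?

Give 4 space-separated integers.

Answer: 4 6 6 6

Derivation:
I0 add r1: issue@1 deps=(None,None) exec_start@1 write@4
I1 mul r3: issue@2 deps=(0,None) exec_start@4 write@6
I2 add r2: issue@3 deps=(None,None) exec_start@3 write@6
I3 add r3: issue@4 deps=(0,0) exec_start@4 write@6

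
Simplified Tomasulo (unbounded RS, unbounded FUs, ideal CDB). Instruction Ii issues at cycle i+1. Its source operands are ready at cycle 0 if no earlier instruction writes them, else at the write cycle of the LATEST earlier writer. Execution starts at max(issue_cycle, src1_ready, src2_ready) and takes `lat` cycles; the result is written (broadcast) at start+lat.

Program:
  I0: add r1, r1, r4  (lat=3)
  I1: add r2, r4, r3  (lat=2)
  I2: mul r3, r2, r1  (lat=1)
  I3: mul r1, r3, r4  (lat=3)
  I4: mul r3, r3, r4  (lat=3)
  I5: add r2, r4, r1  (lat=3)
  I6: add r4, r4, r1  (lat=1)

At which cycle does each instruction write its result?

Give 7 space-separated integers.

I0 add r1: issue@1 deps=(None,None) exec_start@1 write@4
I1 add r2: issue@2 deps=(None,None) exec_start@2 write@4
I2 mul r3: issue@3 deps=(1,0) exec_start@4 write@5
I3 mul r1: issue@4 deps=(2,None) exec_start@5 write@8
I4 mul r3: issue@5 deps=(2,None) exec_start@5 write@8
I5 add r2: issue@6 deps=(None,3) exec_start@8 write@11
I6 add r4: issue@7 deps=(None,3) exec_start@8 write@9

Answer: 4 4 5 8 8 11 9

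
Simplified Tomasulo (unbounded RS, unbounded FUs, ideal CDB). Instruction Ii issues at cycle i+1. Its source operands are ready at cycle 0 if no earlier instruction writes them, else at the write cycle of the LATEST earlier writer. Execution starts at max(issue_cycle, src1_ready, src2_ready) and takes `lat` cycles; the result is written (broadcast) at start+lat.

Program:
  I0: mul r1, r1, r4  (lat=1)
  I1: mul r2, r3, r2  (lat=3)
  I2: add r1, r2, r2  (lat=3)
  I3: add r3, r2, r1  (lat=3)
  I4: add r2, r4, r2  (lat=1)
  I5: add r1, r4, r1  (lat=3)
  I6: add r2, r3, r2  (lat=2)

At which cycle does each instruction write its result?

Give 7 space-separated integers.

Answer: 2 5 8 11 6 11 13

Derivation:
I0 mul r1: issue@1 deps=(None,None) exec_start@1 write@2
I1 mul r2: issue@2 deps=(None,None) exec_start@2 write@5
I2 add r1: issue@3 deps=(1,1) exec_start@5 write@8
I3 add r3: issue@4 deps=(1,2) exec_start@8 write@11
I4 add r2: issue@5 deps=(None,1) exec_start@5 write@6
I5 add r1: issue@6 deps=(None,2) exec_start@8 write@11
I6 add r2: issue@7 deps=(3,4) exec_start@11 write@13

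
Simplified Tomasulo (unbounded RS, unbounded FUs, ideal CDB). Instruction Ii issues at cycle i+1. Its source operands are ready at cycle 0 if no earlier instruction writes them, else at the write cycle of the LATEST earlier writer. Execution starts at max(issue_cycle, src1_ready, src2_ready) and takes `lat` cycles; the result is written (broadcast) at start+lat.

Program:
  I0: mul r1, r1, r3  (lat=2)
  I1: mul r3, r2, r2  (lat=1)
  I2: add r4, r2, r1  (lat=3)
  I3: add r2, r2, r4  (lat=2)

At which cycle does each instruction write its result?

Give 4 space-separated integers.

Answer: 3 3 6 8

Derivation:
I0 mul r1: issue@1 deps=(None,None) exec_start@1 write@3
I1 mul r3: issue@2 deps=(None,None) exec_start@2 write@3
I2 add r4: issue@3 deps=(None,0) exec_start@3 write@6
I3 add r2: issue@4 deps=(None,2) exec_start@6 write@8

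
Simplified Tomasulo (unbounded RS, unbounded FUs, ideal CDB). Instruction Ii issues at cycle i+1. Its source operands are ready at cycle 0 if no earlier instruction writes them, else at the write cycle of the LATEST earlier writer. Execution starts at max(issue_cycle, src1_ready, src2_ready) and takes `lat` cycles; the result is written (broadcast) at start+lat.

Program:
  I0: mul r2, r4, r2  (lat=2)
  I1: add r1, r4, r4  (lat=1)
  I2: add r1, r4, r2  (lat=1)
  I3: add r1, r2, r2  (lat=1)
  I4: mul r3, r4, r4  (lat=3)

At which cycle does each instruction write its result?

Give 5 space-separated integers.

Answer: 3 3 4 5 8

Derivation:
I0 mul r2: issue@1 deps=(None,None) exec_start@1 write@3
I1 add r1: issue@2 deps=(None,None) exec_start@2 write@3
I2 add r1: issue@3 deps=(None,0) exec_start@3 write@4
I3 add r1: issue@4 deps=(0,0) exec_start@4 write@5
I4 mul r3: issue@5 deps=(None,None) exec_start@5 write@8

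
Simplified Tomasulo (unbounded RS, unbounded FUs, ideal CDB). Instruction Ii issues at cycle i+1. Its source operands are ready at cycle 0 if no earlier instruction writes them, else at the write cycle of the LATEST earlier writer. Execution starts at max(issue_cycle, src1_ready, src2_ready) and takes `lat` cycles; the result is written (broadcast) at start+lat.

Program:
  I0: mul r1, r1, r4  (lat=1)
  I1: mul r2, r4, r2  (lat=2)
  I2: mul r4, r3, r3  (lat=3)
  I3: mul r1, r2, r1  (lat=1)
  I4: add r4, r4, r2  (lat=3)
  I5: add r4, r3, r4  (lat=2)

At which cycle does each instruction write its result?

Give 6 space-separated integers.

Answer: 2 4 6 5 9 11

Derivation:
I0 mul r1: issue@1 deps=(None,None) exec_start@1 write@2
I1 mul r2: issue@2 deps=(None,None) exec_start@2 write@4
I2 mul r4: issue@3 deps=(None,None) exec_start@3 write@6
I3 mul r1: issue@4 deps=(1,0) exec_start@4 write@5
I4 add r4: issue@5 deps=(2,1) exec_start@6 write@9
I5 add r4: issue@6 deps=(None,4) exec_start@9 write@11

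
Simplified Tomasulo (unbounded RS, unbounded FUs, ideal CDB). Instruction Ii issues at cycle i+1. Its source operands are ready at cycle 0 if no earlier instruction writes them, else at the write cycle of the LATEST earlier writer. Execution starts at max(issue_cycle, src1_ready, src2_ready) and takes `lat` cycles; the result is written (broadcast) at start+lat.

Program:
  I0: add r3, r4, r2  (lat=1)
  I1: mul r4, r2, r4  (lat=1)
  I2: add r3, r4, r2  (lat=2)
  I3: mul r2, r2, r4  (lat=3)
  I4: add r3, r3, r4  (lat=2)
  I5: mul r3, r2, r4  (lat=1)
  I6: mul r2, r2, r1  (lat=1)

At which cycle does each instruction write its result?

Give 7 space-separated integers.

I0 add r3: issue@1 deps=(None,None) exec_start@1 write@2
I1 mul r4: issue@2 deps=(None,None) exec_start@2 write@3
I2 add r3: issue@3 deps=(1,None) exec_start@3 write@5
I3 mul r2: issue@4 deps=(None,1) exec_start@4 write@7
I4 add r3: issue@5 deps=(2,1) exec_start@5 write@7
I5 mul r3: issue@6 deps=(3,1) exec_start@7 write@8
I6 mul r2: issue@7 deps=(3,None) exec_start@7 write@8

Answer: 2 3 5 7 7 8 8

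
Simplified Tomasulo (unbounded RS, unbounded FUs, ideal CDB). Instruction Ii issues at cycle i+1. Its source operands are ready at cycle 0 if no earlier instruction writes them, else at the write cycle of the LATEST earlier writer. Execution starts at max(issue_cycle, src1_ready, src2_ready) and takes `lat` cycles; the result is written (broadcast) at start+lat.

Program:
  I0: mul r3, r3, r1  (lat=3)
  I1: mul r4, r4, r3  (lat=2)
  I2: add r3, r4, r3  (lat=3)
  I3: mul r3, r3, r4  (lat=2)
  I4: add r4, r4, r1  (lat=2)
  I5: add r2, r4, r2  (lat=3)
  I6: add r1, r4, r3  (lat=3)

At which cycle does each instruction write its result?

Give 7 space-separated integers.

Answer: 4 6 9 11 8 11 14

Derivation:
I0 mul r3: issue@1 deps=(None,None) exec_start@1 write@4
I1 mul r4: issue@2 deps=(None,0) exec_start@4 write@6
I2 add r3: issue@3 deps=(1,0) exec_start@6 write@9
I3 mul r3: issue@4 deps=(2,1) exec_start@9 write@11
I4 add r4: issue@5 deps=(1,None) exec_start@6 write@8
I5 add r2: issue@6 deps=(4,None) exec_start@8 write@11
I6 add r1: issue@7 deps=(4,3) exec_start@11 write@14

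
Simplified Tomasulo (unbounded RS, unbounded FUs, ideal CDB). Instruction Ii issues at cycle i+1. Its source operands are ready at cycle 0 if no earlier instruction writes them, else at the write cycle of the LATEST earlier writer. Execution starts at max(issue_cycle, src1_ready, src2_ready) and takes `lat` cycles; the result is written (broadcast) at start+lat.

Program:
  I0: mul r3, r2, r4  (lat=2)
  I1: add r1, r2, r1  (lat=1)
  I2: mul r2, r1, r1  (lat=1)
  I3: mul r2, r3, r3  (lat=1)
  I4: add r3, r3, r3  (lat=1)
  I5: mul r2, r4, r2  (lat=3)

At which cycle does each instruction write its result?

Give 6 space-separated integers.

I0 mul r3: issue@1 deps=(None,None) exec_start@1 write@3
I1 add r1: issue@2 deps=(None,None) exec_start@2 write@3
I2 mul r2: issue@3 deps=(1,1) exec_start@3 write@4
I3 mul r2: issue@4 deps=(0,0) exec_start@4 write@5
I4 add r3: issue@5 deps=(0,0) exec_start@5 write@6
I5 mul r2: issue@6 deps=(None,3) exec_start@6 write@9

Answer: 3 3 4 5 6 9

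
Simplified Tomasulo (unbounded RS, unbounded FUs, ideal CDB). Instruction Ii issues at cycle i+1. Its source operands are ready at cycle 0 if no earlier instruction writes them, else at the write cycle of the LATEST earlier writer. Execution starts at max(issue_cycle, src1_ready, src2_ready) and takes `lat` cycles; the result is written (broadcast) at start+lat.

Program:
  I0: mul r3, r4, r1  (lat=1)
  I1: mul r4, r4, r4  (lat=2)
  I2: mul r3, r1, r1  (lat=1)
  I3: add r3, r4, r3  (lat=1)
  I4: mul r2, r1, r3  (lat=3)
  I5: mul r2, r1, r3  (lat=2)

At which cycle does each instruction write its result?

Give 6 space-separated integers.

I0 mul r3: issue@1 deps=(None,None) exec_start@1 write@2
I1 mul r4: issue@2 deps=(None,None) exec_start@2 write@4
I2 mul r3: issue@3 deps=(None,None) exec_start@3 write@4
I3 add r3: issue@4 deps=(1,2) exec_start@4 write@5
I4 mul r2: issue@5 deps=(None,3) exec_start@5 write@8
I5 mul r2: issue@6 deps=(None,3) exec_start@6 write@8

Answer: 2 4 4 5 8 8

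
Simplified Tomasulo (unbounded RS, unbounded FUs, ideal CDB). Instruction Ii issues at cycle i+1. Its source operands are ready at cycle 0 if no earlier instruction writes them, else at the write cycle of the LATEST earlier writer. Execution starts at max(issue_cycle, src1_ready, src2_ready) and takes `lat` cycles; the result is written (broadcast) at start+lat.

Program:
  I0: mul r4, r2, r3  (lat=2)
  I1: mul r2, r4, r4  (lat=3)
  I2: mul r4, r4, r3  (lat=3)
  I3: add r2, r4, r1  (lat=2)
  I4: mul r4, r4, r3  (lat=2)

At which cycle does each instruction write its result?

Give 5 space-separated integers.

Answer: 3 6 6 8 8

Derivation:
I0 mul r4: issue@1 deps=(None,None) exec_start@1 write@3
I1 mul r2: issue@2 deps=(0,0) exec_start@3 write@6
I2 mul r4: issue@3 deps=(0,None) exec_start@3 write@6
I3 add r2: issue@4 deps=(2,None) exec_start@6 write@8
I4 mul r4: issue@5 deps=(2,None) exec_start@6 write@8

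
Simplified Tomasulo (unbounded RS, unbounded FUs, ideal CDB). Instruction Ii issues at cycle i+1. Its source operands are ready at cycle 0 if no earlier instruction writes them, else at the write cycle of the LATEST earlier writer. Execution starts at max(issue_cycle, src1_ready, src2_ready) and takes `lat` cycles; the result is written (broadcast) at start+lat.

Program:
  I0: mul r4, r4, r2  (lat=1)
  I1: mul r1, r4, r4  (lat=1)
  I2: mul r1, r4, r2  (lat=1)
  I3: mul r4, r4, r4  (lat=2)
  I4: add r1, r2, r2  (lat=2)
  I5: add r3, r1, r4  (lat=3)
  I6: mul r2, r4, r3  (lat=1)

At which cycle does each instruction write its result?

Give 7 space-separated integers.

I0 mul r4: issue@1 deps=(None,None) exec_start@1 write@2
I1 mul r1: issue@2 deps=(0,0) exec_start@2 write@3
I2 mul r1: issue@3 deps=(0,None) exec_start@3 write@4
I3 mul r4: issue@4 deps=(0,0) exec_start@4 write@6
I4 add r1: issue@5 deps=(None,None) exec_start@5 write@7
I5 add r3: issue@6 deps=(4,3) exec_start@7 write@10
I6 mul r2: issue@7 deps=(3,5) exec_start@10 write@11

Answer: 2 3 4 6 7 10 11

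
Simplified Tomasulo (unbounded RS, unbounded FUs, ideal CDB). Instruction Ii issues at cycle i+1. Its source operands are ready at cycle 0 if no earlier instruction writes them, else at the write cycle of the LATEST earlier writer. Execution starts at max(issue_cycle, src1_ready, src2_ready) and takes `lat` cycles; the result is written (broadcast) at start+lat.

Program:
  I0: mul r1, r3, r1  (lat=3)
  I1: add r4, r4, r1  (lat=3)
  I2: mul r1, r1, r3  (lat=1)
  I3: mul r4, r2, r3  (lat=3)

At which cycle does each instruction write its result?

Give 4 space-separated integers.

Answer: 4 7 5 7

Derivation:
I0 mul r1: issue@1 deps=(None,None) exec_start@1 write@4
I1 add r4: issue@2 deps=(None,0) exec_start@4 write@7
I2 mul r1: issue@3 deps=(0,None) exec_start@4 write@5
I3 mul r4: issue@4 deps=(None,None) exec_start@4 write@7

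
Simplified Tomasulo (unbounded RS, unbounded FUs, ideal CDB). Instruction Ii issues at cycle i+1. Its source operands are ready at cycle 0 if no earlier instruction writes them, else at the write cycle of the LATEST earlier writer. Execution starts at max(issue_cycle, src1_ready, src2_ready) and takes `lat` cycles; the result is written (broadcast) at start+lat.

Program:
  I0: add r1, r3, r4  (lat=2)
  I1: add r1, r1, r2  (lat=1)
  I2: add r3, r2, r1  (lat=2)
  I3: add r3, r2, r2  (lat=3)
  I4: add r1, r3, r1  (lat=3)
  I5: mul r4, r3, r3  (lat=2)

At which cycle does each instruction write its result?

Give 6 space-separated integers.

Answer: 3 4 6 7 10 9

Derivation:
I0 add r1: issue@1 deps=(None,None) exec_start@1 write@3
I1 add r1: issue@2 deps=(0,None) exec_start@3 write@4
I2 add r3: issue@3 deps=(None,1) exec_start@4 write@6
I3 add r3: issue@4 deps=(None,None) exec_start@4 write@7
I4 add r1: issue@5 deps=(3,1) exec_start@7 write@10
I5 mul r4: issue@6 deps=(3,3) exec_start@7 write@9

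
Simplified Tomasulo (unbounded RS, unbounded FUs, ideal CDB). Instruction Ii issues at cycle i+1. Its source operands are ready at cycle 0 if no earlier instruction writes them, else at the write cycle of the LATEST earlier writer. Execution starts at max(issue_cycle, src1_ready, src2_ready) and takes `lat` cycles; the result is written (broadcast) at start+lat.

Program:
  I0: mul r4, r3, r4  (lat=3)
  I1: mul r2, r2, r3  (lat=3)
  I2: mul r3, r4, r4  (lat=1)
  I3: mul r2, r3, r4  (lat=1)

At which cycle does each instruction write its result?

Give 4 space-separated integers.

Answer: 4 5 5 6

Derivation:
I0 mul r4: issue@1 deps=(None,None) exec_start@1 write@4
I1 mul r2: issue@2 deps=(None,None) exec_start@2 write@5
I2 mul r3: issue@3 deps=(0,0) exec_start@4 write@5
I3 mul r2: issue@4 deps=(2,0) exec_start@5 write@6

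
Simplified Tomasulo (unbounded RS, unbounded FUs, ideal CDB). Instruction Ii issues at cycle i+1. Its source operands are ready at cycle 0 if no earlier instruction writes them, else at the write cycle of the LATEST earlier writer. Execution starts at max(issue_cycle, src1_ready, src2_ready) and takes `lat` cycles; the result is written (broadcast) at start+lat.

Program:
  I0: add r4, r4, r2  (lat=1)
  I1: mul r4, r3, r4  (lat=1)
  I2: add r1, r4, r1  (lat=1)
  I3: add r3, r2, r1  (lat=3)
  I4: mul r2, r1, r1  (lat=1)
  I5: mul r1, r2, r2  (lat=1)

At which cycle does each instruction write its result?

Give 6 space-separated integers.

I0 add r4: issue@1 deps=(None,None) exec_start@1 write@2
I1 mul r4: issue@2 deps=(None,0) exec_start@2 write@3
I2 add r1: issue@3 deps=(1,None) exec_start@3 write@4
I3 add r3: issue@4 deps=(None,2) exec_start@4 write@7
I4 mul r2: issue@5 deps=(2,2) exec_start@5 write@6
I5 mul r1: issue@6 deps=(4,4) exec_start@6 write@7

Answer: 2 3 4 7 6 7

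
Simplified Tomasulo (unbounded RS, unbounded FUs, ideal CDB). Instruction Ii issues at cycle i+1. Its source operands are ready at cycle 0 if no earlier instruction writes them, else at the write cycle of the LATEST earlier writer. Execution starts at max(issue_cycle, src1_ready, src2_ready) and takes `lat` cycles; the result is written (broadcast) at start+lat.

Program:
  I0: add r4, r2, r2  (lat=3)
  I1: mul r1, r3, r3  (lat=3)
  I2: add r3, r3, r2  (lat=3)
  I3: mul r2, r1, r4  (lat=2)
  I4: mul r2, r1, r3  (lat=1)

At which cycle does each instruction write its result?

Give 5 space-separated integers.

Answer: 4 5 6 7 7

Derivation:
I0 add r4: issue@1 deps=(None,None) exec_start@1 write@4
I1 mul r1: issue@2 deps=(None,None) exec_start@2 write@5
I2 add r3: issue@3 deps=(None,None) exec_start@3 write@6
I3 mul r2: issue@4 deps=(1,0) exec_start@5 write@7
I4 mul r2: issue@5 deps=(1,2) exec_start@6 write@7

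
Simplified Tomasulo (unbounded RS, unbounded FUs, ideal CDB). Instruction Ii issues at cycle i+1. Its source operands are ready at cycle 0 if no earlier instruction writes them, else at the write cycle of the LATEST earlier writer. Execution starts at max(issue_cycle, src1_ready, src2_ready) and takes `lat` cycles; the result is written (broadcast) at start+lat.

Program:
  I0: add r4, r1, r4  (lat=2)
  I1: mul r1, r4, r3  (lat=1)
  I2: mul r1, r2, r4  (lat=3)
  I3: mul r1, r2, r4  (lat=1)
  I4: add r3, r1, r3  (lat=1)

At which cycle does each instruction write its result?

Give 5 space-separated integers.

Answer: 3 4 6 5 6

Derivation:
I0 add r4: issue@1 deps=(None,None) exec_start@1 write@3
I1 mul r1: issue@2 deps=(0,None) exec_start@3 write@4
I2 mul r1: issue@3 deps=(None,0) exec_start@3 write@6
I3 mul r1: issue@4 deps=(None,0) exec_start@4 write@5
I4 add r3: issue@5 deps=(3,None) exec_start@5 write@6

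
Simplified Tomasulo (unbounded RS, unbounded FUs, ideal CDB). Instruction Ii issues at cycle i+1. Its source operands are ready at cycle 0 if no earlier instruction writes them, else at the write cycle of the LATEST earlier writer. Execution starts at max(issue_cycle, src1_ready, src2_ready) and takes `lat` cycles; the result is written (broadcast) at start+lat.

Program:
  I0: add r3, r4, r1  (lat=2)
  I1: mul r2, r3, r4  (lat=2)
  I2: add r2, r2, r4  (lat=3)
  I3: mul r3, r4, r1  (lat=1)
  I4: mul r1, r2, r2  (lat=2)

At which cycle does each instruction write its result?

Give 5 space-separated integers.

Answer: 3 5 8 5 10

Derivation:
I0 add r3: issue@1 deps=(None,None) exec_start@1 write@3
I1 mul r2: issue@2 deps=(0,None) exec_start@3 write@5
I2 add r2: issue@3 deps=(1,None) exec_start@5 write@8
I3 mul r3: issue@4 deps=(None,None) exec_start@4 write@5
I4 mul r1: issue@5 deps=(2,2) exec_start@8 write@10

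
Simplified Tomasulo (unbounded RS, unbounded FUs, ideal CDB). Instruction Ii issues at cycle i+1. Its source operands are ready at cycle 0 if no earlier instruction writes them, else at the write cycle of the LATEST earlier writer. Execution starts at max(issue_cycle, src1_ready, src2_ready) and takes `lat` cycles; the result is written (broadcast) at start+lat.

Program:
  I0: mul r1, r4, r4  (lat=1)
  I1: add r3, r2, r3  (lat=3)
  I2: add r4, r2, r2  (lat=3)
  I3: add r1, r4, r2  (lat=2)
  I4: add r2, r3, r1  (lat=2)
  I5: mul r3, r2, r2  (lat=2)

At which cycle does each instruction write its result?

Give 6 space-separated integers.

Answer: 2 5 6 8 10 12

Derivation:
I0 mul r1: issue@1 deps=(None,None) exec_start@1 write@2
I1 add r3: issue@2 deps=(None,None) exec_start@2 write@5
I2 add r4: issue@3 deps=(None,None) exec_start@3 write@6
I3 add r1: issue@4 deps=(2,None) exec_start@6 write@8
I4 add r2: issue@5 deps=(1,3) exec_start@8 write@10
I5 mul r3: issue@6 deps=(4,4) exec_start@10 write@12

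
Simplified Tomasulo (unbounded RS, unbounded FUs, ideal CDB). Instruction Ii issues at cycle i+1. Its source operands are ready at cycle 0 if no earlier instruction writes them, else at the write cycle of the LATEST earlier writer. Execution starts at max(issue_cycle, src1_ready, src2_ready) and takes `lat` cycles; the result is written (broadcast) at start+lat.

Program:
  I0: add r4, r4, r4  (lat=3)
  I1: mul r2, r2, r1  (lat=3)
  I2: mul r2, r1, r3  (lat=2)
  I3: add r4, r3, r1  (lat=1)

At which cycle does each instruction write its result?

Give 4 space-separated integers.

I0 add r4: issue@1 deps=(None,None) exec_start@1 write@4
I1 mul r2: issue@2 deps=(None,None) exec_start@2 write@5
I2 mul r2: issue@3 deps=(None,None) exec_start@3 write@5
I3 add r4: issue@4 deps=(None,None) exec_start@4 write@5

Answer: 4 5 5 5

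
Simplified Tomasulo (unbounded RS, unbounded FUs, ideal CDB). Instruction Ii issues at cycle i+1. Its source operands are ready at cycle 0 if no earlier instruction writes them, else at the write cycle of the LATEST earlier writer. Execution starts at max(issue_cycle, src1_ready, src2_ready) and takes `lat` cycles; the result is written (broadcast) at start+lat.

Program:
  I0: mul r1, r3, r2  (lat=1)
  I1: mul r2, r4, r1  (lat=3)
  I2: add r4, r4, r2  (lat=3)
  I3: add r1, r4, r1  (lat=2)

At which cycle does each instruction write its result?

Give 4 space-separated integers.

I0 mul r1: issue@1 deps=(None,None) exec_start@1 write@2
I1 mul r2: issue@2 deps=(None,0) exec_start@2 write@5
I2 add r4: issue@3 deps=(None,1) exec_start@5 write@8
I3 add r1: issue@4 deps=(2,0) exec_start@8 write@10

Answer: 2 5 8 10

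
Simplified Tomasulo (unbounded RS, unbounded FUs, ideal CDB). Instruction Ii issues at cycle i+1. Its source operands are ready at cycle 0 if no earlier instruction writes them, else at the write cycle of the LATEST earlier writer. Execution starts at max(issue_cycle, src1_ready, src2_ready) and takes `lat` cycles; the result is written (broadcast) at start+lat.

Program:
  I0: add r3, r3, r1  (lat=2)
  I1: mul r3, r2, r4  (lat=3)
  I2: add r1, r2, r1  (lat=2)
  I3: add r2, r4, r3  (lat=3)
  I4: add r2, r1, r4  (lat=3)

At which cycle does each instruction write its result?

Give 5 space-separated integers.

Answer: 3 5 5 8 8

Derivation:
I0 add r3: issue@1 deps=(None,None) exec_start@1 write@3
I1 mul r3: issue@2 deps=(None,None) exec_start@2 write@5
I2 add r1: issue@3 deps=(None,None) exec_start@3 write@5
I3 add r2: issue@4 deps=(None,1) exec_start@5 write@8
I4 add r2: issue@5 deps=(2,None) exec_start@5 write@8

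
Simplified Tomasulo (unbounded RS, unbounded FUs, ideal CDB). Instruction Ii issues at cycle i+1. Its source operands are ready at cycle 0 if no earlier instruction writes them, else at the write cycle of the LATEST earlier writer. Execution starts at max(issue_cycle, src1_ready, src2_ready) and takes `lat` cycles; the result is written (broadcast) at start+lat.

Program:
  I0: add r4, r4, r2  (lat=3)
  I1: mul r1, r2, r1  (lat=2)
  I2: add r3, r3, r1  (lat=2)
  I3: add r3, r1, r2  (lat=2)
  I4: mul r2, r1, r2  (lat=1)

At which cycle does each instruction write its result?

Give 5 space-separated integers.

Answer: 4 4 6 6 6

Derivation:
I0 add r4: issue@1 deps=(None,None) exec_start@1 write@4
I1 mul r1: issue@2 deps=(None,None) exec_start@2 write@4
I2 add r3: issue@3 deps=(None,1) exec_start@4 write@6
I3 add r3: issue@4 deps=(1,None) exec_start@4 write@6
I4 mul r2: issue@5 deps=(1,None) exec_start@5 write@6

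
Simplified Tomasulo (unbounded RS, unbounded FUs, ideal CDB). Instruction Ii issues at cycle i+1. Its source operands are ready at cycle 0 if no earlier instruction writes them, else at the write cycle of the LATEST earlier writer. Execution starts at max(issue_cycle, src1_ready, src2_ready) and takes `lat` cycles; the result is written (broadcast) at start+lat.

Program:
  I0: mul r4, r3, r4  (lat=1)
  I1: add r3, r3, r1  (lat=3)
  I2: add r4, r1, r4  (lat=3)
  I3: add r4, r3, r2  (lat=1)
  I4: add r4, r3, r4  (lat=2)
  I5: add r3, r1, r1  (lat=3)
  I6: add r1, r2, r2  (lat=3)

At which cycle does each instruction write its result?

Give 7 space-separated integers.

I0 mul r4: issue@1 deps=(None,None) exec_start@1 write@2
I1 add r3: issue@2 deps=(None,None) exec_start@2 write@5
I2 add r4: issue@3 deps=(None,0) exec_start@3 write@6
I3 add r4: issue@4 deps=(1,None) exec_start@5 write@6
I4 add r4: issue@5 deps=(1,3) exec_start@6 write@8
I5 add r3: issue@6 deps=(None,None) exec_start@6 write@9
I6 add r1: issue@7 deps=(None,None) exec_start@7 write@10

Answer: 2 5 6 6 8 9 10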